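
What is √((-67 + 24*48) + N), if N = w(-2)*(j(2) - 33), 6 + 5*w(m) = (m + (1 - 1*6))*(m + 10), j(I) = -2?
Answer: 7*√31 ≈ 38.974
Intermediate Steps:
w(m) = -6/5 + (-5 + m)*(10 + m)/5 (w(m) = -6/5 + ((m + (1 - 1*6))*(m + 10))/5 = -6/5 + ((m + (1 - 6))*(10 + m))/5 = -6/5 + ((m - 5)*(10 + m))/5 = -6/5 + ((-5 + m)*(10 + m))/5 = -6/5 + (-5 + m)*(10 + m)/5)
N = 434 (N = (-56/5 - 2 + (⅕)*(-2)²)*(-2 - 33) = (-56/5 - 2 + (⅕)*4)*(-35) = (-56/5 - 2 + ⅘)*(-35) = -62/5*(-35) = 434)
√((-67 + 24*48) + N) = √((-67 + 24*48) + 434) = √((-67 + 1152) + 434) = √(1085 + 434) = √1519 = 7*√31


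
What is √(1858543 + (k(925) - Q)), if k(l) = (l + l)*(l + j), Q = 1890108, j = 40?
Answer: √1753685 ≈ 1324.3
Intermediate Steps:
k(l) = 2*l*(40 + l) (k(l) = (l + l)*(l + 40) = (2*l)*(40 + l) = 2*l*(40 + l))
√(1858543 + (k(925) - Q)) = √(1858543 + (2*925*(40 + 925) - 1*1890108)) = √(1858543 + (2*925*965 - 1890108)) = √(1858543 + (1785250 - 1890108)) = √(1858543 - 104858) = √1753685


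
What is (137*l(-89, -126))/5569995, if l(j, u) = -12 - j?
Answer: 10549/5569995 ≈ 0.0018939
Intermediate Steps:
(137*l(-89, -126))/5569995 = (137*(-12 - 1*(-89)))/5569995 = (137*(-12 + 89))*(1/5569995) = (137*77)*(1/5569995) = 10549*(1/5569995) = 10549/5569995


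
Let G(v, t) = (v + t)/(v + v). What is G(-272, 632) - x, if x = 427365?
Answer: -29060865/68 ≈ -4.2737e+5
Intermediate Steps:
G(v, t) = (t + v)/(2*v) (G(v, t) = (t + v)/((2*v)) = (t + v)*(1/(2*v)) = (t + v)/(2*v))
G(-272, 632) - x = (½)*(632 - 272)/(-272) - 1*427365 = (½)*(-1/272)*360 - 427365 = -45/68 - 427365 = -29060865/68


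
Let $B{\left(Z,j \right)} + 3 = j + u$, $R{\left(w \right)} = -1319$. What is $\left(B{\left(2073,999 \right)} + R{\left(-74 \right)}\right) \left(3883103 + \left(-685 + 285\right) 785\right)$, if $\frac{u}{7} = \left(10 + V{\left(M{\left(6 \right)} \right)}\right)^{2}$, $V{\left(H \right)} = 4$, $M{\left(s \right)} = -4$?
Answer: $3743989047$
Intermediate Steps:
$u = 1372$ ($u = 7 \left(10 + 4\right)^{2} = 7 \cdot 14^{2} = 7 \cdot 196 = 1372$)
$B{\left(Z,j \right)} = 1369 + j$ ($B{\left(Z,j \right)} = -3 + \left(j + 1372\right) = -3 + \left(1372 + j\right) = 1369 + j$)
$\left(B{\left(2073,999 \right)} + R{\left(-74 \right)}\right) \left(3883103 + \left(-685 + 285\right) 785\right) = \left(\left(1369 + 999\right) - 1319\right) \left(3883103 + \left(-685 + 285\right) 785\right) = \left(2368 - 1319\right) \left(3883103 - 314000\right) = 1049 \left(3883103 - 314000\right) = 1049 \cdot 3569103 = 3743989047$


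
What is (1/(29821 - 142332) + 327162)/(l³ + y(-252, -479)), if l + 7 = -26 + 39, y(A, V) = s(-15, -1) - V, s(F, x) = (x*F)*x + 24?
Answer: 36809323781/79207744 ≈ 464.72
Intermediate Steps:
s(F, x) = 24 + F*x² (s(F, x) = (F*x)*x + 24 = F*x² + 24 = 24 + F*x²)
y(A, V) = 9 - V (y(A, V) = (24 - 15*(-1)²) - V = (24 - 15*1) - V = (24 - 15) - V = 9 - V)
l = 6 (l = -7 + (-26 + 39) = -7 + 13 = 6)
(1/(29821 - 142332) + 327162)/(l³ + y(-252, -479)) = (1/(29821 - 142332) + 327162)/(6³ + (9 - 1*(-479))) = (1/(-112511) + 327162)/(216 + (9 + 479)) = (-1/112511 + 327162)/(216 + 488) = (36809323781/112511)/704 = (36809323781/112511)*(1/704) = 36809323781/79207744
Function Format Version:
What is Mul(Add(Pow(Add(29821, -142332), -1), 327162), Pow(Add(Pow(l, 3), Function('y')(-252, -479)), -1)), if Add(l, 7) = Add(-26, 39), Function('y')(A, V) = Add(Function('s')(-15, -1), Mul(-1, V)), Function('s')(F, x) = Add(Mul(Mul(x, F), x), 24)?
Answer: Rational(36809323781, 79207744) ≈ 464.72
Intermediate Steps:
Function('s')(F, x) = Add(24, Mul(F, Pow(x, 2))) (Function('s')(F, x) = Add(Mul(Mul(F, x), x), 24) = Add(Mul(F, Pow(x, 2)), 24) = Add(24, Mul(F, Pow(x, 2))))
Function('y')(A, V) = Add(9, Mul(-1, V)) (Function('y')(A, V) = Add(Add(24, Mul(-15, Pow(-1, 2))), Mul(-1, V)) = Add(Add(24, Mul(-15, 1)), Mul(-1, V)) = Add(Add(24, -15), Mul(-1, V)) = Add(9, Mul(-1, V)))
l = 6 (l = Add(-7, Add(-26, 39)) = Add(-7, 13) = 6)
Mul(Add(Pow(Add(29821, -142332), -1), 327162), Pow(Add(Pow(l, 3), Function('y')(-252, -479)), -1)) = Mul(Add(Pow(Add(29821, -142332), -1), 327162), Pow(Add(Pow(6, 3), Add(9, Mul(-1, -479))), -1)) = Mul(Add(Pow(-112511, -1), 327162), Pow(Add(216, Add(9, 479)), -1)) = Mul(Add(Rational(-1, 112511), 327162), Pow(Add(216, 488), -1)) = Mul(Rational(36809323781, 112511), Pow(704, -1)) = Mul(Rational(36809323781, 112511), Rational(1, 704)) = Rational(36809323781, 79207744)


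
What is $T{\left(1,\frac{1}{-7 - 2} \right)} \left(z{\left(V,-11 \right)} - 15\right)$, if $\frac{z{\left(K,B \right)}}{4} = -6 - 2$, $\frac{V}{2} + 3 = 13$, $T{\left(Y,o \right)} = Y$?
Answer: $-47$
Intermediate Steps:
$V = 20$ ($V = -6 + 2 \cdot 13 = -6 + 26 = 20$)
$z{\left(K,B \right)} = -32$ ($z{\left(K,B \right)} = 4 \left(-6 - 2\right) = 4 \left(-8\right) = -32$)
$T{\left(1,\frac{1}{-7 - 2} \right)} \left(z{\left(V,-11 \right)} - 15\right) = 1 \left(-32 - 15\right) = 1 \left(-47\right) = -47$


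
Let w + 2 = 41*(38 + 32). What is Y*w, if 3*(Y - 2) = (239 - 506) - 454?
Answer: -683540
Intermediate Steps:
Y = -715/3 (Y = 2 + ((239 - 506) - 454)/3 = 2 + (-267 - 454)/3 = 2 + (⅓)*(-721) = 2 - 721/3 = -715/3 ≈ -238.33)
w = 2868 (w = -2 + 41*(38 + 32) = -2 + 41*70 = -2 + 2870 = 2868)
Y*w = -715/3*2868 = -683540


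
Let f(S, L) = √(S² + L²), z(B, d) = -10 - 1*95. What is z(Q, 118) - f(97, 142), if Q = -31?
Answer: -105 - √29573 ≈ -276.97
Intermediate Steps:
z(B, d) = -105 (z(B, d) = -10 - 95 = -105)
f(S, L) = √(L² + S²)
z(Q, 118) - f(97, 142) = -105 - √(142² + 97²) = -105 - √(20164 + 9409) = -105 - √29573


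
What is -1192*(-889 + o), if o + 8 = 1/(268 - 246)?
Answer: 11760868/11 ≈ 1.0692e+6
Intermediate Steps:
o = -175/22 (o = -8 + 1/(268 - 246) = -8 + 1/22 = -175/22 ≈ -7.9545)
-1192*(-889 + o) = -1192*(-889 - 175/22) = -1192*(-19733/22) = 11760868/11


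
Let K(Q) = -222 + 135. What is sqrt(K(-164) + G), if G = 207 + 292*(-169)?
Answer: 2*I*sqrt(12307) ≈ 221.87*I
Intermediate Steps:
K(Q) = -87
G = -49141 (G = 207 - 49348 = -49141)
sqrt(K(-164) + G) = sqrt(-87 - 49141) = sqrt(-49228) = 2*I*sqrt(12307)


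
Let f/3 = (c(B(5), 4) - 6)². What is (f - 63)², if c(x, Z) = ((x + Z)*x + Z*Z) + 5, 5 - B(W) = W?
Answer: 374544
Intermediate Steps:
B(W) = 5 - W
c(x, Z) = 5 + Z² + x*(Z + x) (c(x, Z) = ((Z + x)*x + Z²) + 5 = (x*(Z + x) + Z²) + 5 = (Z² + x*(Z + x)) + 5 = 5 + Z² + x*(Z + x))
f = 675 (f = 3*((5 + 4² + (5 - 1*5)² + 4*(5 - 1*5)) - 6)² = 3*((5 + 16 + (5 - 5)² + 4*(5 - 5)) - 6)² = 3*((5 + 16 + 0² + 4*0) - 6)² = 3*((5 + 16 + 0 + 0) - 6)² = 3*(21 - 6)² = 3*15² = 3*225 = 675)
(f - 63)² = (675 - 63)² = 612² = 374544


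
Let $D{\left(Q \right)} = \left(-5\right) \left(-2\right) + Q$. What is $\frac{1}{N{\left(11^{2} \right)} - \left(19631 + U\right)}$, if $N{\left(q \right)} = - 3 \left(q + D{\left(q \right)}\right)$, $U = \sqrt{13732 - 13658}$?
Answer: $- \frac{551}{11233235} + \frac{\sqrt{74}}{415629695} \approx -4.903 \cdot 10^{-5}$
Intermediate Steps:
$U = \sqrt{74} \approx 8.6023$
$D{\left(Q \right)} = 10 + Q$
$N{\left(q \right)} = -30 - 6 q$ ($N{\left(q \right)} = - 3 \left(q + \left(10 + q\right)\right) = - 3 \left(10 + 2 q\right) = -30 - 6 q$)
$\frac{1}{N{\left(11^{2} \right)} - \left(19631 + U\right)} = \frac{1}{\left(-30 - 6 \cdot 11^{2}\right) - \left(19631 + \sqrt{74}\right)} = \frac{1}{\left(-30 - 726\right) - \left(19631 + \sqrt{74}\right)} = \frac{1}{-756 - \left(19631 + \sqrt{74}\right)} = \frac{1}{-20387 - \sqrt{74}}$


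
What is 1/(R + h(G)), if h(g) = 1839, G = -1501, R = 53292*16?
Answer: 1/854511 ≈ 1.1703e-6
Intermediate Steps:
R = 852672
1/(R + h(G)) = 1/(852672 + 1839) = 1/854511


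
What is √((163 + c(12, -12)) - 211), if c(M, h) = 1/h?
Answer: I*√1731/6 ≈ 6.9342*I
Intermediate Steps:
√((163 + c(12, -12)) - 211) = √((163 + 1/(-12)) - 211) = √((163 - 1/12) - 211) = √(1955/12 - 211) = √(-577/12) = I*√1731/6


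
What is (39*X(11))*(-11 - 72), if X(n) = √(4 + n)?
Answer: -3237*√15 ≈ -12537.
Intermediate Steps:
(39*X(11))*(-11 - 72) = (39*√(4 + 11))*(-11 - 72) = (39*√15)*(-83) = -3237*√15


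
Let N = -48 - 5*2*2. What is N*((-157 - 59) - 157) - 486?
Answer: 24878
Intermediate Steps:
N = -68 (N = -48 - 10*2 = -48 - 20 = -68)
N*((-157 - 59) - 157) - 486 = -68*((-157 - 59) - 157) - 486 = -68*(-216 - 157) - 486 = -68*(-373) - 486 = 25364 - 486 = 24878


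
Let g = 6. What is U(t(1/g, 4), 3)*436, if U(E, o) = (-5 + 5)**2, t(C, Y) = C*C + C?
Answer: 0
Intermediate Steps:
t(C, Y) = C + C**2 (t(C, Y) = C**2 + C = C + C**2)
U(E, o) = 0 (U(E, o) = 0**2 = 0)
U(t(1/g, 4), 3)*436 = 0*436 = 0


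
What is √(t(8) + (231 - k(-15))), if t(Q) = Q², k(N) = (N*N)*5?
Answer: I*√830 ≈ 28.81*I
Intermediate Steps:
k(N) = 5*N² (k(N) = N²*5 = 5*N²)
√(t(8) + (231 - k(-15))) = √(8² + (231 - 5*(-15)²)) = √(64 + (231 - 5*225)) = √(64 + (231 - 1*1125)) = √(64 + (231 - 1125)) = √(64 - 894) = √(-830) = I*√830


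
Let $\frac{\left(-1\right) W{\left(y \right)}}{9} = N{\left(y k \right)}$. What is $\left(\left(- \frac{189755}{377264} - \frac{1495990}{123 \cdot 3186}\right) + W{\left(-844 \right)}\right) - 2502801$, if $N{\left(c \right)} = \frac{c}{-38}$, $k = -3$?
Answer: $- \frac{184964869484081425}{73920730896} \approx -2.5022 \cdot 10^{6}$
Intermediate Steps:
$N{\left(c \right)} = - \frac{c}{38}$ ($N{\left(c \right)} = c \left(- \frac{1}{38}\right) = - \frac{c}{38}$)
$W{\left(y \right)} = - \frac{27 y}{38}$ ($W{\left(y \right)} = - 9 \left(- \frac{y \left(-3\right)}{38}\right) = - 9 \left(- \frac{\left(-3\right) y}{38}\right) = - 9 \frac{3 y}{38} = - \frac{27 y}{38}$)
$\left(\left(- \frac{189755}{377264} - \frac{1495990}{123 \cdot 3186}\right) + W{\left(-844 \right)}\right) - 2502801 = \left(\left(- \frac{189755}{377264} - \frac{1495990}{123 \cdot 3186}\right) - - \frac{11394}{19}\right) - 2502801 = \left(\left(\left(-189755\right) \frac{1}{377264} - \frac{1495990}{391878}\right) + \frac{11394}{19}\right) - 2502801 = \left(\left(- \frac{189755}{377264} - \frac{747995}{195939}\right) + \frac{11394}{19}\right) - 2502801 = \left(- \frac{319371990625}{73920730896} + \frac{11394}{19}\right) - 2502801 = \frac{44009723158271}{73920730896} - 2502801 = - \frac{184964869484081425}{73920730896}$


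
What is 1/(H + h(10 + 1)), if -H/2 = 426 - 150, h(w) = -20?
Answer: -1/572 ≈ -0.0017483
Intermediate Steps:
H = -552 (H = -2*(426 - 150) = -2*276 = -552)
1/(H + h(10 + 1)) = 1/(-552 - 20) = 1/(-572) = -1/572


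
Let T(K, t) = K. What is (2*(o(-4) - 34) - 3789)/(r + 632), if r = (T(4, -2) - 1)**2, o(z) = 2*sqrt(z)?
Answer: -3857/641 + 8*I/641 ≈ -6.0172 + 0.01248*I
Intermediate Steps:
r = 9 (r = (4 - 1)**2 = 3**2 = 9)
(2*(o(-4) - 34) - 3789)/(r + 632) = (2*(2*sqrt(-4) - 34) - 3789)/(9 + 632) = (2*(2*(2*I) - 34) - 3789)/641 = (2*(4*I - 34) - 3789)*(1/641) = (2*(-34 + 4*I) - 3789)*(1/641) = ((-68 + 8*I) - 3789)*(1/641) = (-3857 + 8*I)*(1/641) = -3857/641 + 8*I/641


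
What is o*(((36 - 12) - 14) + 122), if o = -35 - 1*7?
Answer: -5544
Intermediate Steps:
o = -42 (o = -35 - 7 = -42)
o*(((36 - 12) - 14) + 122) = -42*(((36 - 12) - 14) + 122) = -42*((24 - 14) + 122) = -42*(10 + 122) = -42*132 = -5544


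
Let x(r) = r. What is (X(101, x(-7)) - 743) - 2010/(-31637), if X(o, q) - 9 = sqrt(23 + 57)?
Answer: -23219548/31637 + 4*sqrt(5) ≈ -724.99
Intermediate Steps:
X(o, q) = 9 + 4*sqrt(5) (X(o, q) = 9 + sqrt(23 + 57) = 9 + sqrt(80) = 9 + 4*sqrt(5))
(X(101, x(-7)) - 743) - 2010/(-31637) = ((9 + 4*sqrt(5)) - 743) - 2010/(-31637) = (-734 + 4*sqrt(5)) - 2010*(-1/31637) = (-734 + 4*sqrt(5)) + 2010/31637 = -23219548/31637 + 4*sqrt(5)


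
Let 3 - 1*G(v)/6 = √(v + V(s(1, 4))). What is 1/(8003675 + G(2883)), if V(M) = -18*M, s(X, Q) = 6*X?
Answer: 8003693/64059101538349 + 30*√111/64059101538349 ≈ 1.2495e-7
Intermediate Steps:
G(v) = 18 - 6*√(-108 + v) (G(v) = 18 - 6*√(v - 108) = 18 - 6*√(-108 + v))
1/(8003675 + G(2883)) = 1/(8003675 + (18 - 6*√(-108 + 2883))) = 1/(8003675 + (18 - 30*√111)) = 1/(8003693 - 30*√111)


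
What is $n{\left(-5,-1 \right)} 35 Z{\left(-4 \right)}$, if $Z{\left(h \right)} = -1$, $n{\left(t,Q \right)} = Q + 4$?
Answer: $-105$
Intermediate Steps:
$n{\left(t,Q \right)} = 4 + Q$
$n{\left(-5,-1 \right)} 35 Z{\left(-4 \right)} = \left(4 - 1\right) 35 \left(-1\right) = 3 \cdot 35 \left(-1\right) = 105 \left(-1\right) = -105$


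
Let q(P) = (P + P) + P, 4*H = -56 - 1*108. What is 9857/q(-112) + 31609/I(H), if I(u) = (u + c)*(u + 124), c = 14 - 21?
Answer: -519697/13944 ≈ -37.270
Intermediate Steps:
H = -41 (H = (-56 - 1*108)/4 = (-56 - 108)/4 = (1/4)*(-164) = -41)
q(P) = 3*P (q(P) = 2*P + P = 3*P)
c = -7
I(u) = (-7 + u)*(124 + u) (I(u) = (u - 7)*(u + 124) = (-7 + u)*(124 + u))
9857/q(-112) + 31609/I(H) = 9857/((3*(-112))) + 31609/(-868 + (-41)**2 + 117*(-41)) = 9857/(-336) + 31609/(-868 + 1681 - 4797) = 9857*(-1/336) + 31609/(-3984) = -9857/336 + 31609*(-1/3984) = -9857/336 - 31609/3984 = -519697/13944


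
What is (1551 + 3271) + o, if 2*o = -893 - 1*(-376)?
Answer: 9127/2 ≈ 4563.5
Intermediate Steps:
o = -517/2 (o = (-893 - 1*(-376))/2 = (-893 + 376)/2 = (½)*(-517) = -517/2 ≈ -258.50)
(1551 + 3271) + o = (1551 + 3271) - 517/2 = 4822 - 517/2 = 9127/2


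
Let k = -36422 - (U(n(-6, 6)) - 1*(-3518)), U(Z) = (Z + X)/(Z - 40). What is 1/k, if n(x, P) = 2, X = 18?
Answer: -19/758850 ≈ -2.5038e-5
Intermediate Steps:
U(Z) = (18 + Z)/(-40 + Z) (U(Z) = (Z + 18)/(Z - 40) = (18 + Z)/(-40 + Z))
k = -758850/19 (k = -36422 - ((18 + 2)/(-40 + 2) - 1*(-3518)) = -36422 - (20/(-38) + 3518) = -36422 - (-1/38*20 + 3518) = -36422 - (-10/19 + 3518) = -36422 - 1*66832/19 = -36422 - 66832/19 = -758850/19 ≈ -39940.)
1/k = 1/(-758850/19) = -19/758850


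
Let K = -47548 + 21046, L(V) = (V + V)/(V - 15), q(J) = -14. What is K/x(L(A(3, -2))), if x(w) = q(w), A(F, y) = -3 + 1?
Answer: 1893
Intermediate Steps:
A(F, y) = -2
L(V) = 2*V/(-15 + V) (L(V) = (2*V)/(-15 + V) = 2*V/(-15 + V))
x(w) = -14
K = -26502
K/x(L(A(3, -2))) = -26502/(-14) = -26502*(-1/14) = 1893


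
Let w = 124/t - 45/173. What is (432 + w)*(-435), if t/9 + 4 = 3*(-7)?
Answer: -486736667/2595 ≈ -1.8757e+5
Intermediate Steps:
t = -225 (t = -36 + 9*(3*(-7)) = -36 + 9*(-21) = -36 - 189 = -225)
w = -31577/38925 (w = 124/(-225) - 45/173 = 124*(-1/225) - 45*1/173 = -124/225 - 45/173 = -31577/38925 ≈ -0.81123)
(432 + w)*(-435) = (432 - 31577/38925)*(-435) = (16784023/38925)*(-435) = -486736667/2595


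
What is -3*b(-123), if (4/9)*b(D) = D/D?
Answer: -27/4 ≈ -6.7500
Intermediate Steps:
b(D) = 9/4 (b(D) = 9*(D/D)/4 = (9/4)*1 = 9/4)
-3*b(-123) = -3*9/4 = -27/4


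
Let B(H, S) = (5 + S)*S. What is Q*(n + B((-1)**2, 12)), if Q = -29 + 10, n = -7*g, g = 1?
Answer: -3743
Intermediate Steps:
n = -7 (n = -7*1 = -7)
B(H, S) = S*(5 + S)
Q = -19
Q*(n + B((-1)**2, 12)) = -19*(-7 + 12*(5 + 12)) = -19*(-7 + 12*17) = -19*(-7 + 204) = -19*197 = -3743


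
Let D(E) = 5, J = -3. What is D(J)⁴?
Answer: 625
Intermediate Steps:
D(J)⁴ = 5⁴ = 625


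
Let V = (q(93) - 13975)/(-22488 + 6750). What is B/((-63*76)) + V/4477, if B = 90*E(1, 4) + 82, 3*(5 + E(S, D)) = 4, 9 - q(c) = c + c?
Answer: 11981966/230435667 ≈ 0.051997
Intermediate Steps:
q(c) = 9 - 2*c (q(c) = 9 - (c + c) = 9 - 2*c)
E(S, D) = -11/3 (E(S, D) = -5 + (1/3)*4 = -5 + 4/3 = -11/3)
B = -248 (B = 90*(-11/3) + 82 = -330 + 82 = -248)
V = 116/129 (V = ((9 - 2*93) - 13975)/(-22488 + 6750) = ((9 - 186) - 13975)/(-15738) = (-177 - 13975)*(-1/15738) = -14152*(-1/15738) = 116/129 ≈ 0.89923)
B/((-63*76)) + V/4477 = -248/((-63*76)) + (116/129)/4477 = -248/(-4788) + (116/129)*(1/4477) = -248*(-1/4788) + 116/577533 = 62/1197 + 116/577533 = 11981966/230435667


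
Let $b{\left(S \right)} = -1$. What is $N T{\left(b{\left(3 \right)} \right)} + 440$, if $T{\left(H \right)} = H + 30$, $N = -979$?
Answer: $-27951$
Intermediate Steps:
$T{\left(H \right)} = 30 + H$
$N T{\left(b{\left(3 \right)} \right)} + 440 = - 979 \left(30 - 1\right) + 440 = \left(-979\right) 29 + 440 = -28391 + 440 = -27951$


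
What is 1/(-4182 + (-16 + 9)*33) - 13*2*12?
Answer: -1376857/4413 ≈ -312.00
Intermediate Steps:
1/(-4182 + (-16 + 9)*33) - 13*2*12 = 1/(-4182 - 7*33) - 26*12 = 1/(-4182 - 231) - 312 = 1/(-4413) - 312 = -1/4413 - 312 = -1376857/4413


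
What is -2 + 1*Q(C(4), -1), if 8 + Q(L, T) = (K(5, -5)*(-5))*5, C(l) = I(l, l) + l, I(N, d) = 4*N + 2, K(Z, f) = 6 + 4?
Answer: -260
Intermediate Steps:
K(Z, f) = 10
I(N, d) = 2 + 4*N
C(l) = 2 + 5*l (C(l) = (2 + 4*l) + l = 2 + 5*l)
Q(L, T) = -258 (Q(L, T) = -8 + (10*(-5))*5 = -8 - 50*5 = -8 - 250 = -258)
-2 + 1*Q(C(4), -1) = -2 + 1*(-258) = -2 - 258 = -260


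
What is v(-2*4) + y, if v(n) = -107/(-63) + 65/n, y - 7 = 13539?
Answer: 6823945/504 ≈ 13540.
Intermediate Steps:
y = 13546 (y = 7 + 13539 = 13546)
v(n) = 107/63 + 65/n (v(n) = -107*(-1/63) + 65/n = 107/63 + 65/n)
v(-2*4) + y = (107/63 + 65/((-2*4))) + 13546 = (107/63 + 65/(-8)) + 13546 = (107/63 + 65*(-⅛)) + 13546 = (107/63 - 65/8) + 13546 = -3239/504 + 13546 = 6823945/504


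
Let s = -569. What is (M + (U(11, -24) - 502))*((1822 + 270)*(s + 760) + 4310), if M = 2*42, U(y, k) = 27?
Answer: -157917862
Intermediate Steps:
M = 84
(M + (U(11, -24) - 502))*((1822 + 270)*(s + 760) + 4310) = (84 + (27 - 502))*((1822 + 270)*(-569 + 760) + 4310) = (84 - 475)*(2092*191 + 4310) = -391*(399572 + 4310) = -391*403882 = -157917862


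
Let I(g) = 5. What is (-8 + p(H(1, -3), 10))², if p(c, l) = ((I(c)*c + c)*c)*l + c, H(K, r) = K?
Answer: 2809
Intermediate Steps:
p(c, l) = c + 6*l*c² (p(c, l) = ((5*c + c)*c)*l + c = ((6*c)*c)*l + c = (6*c²)*l + c = 6*l*c² + c = c + 6*l*c²)
(-8 + p(H(1, -3), 10))² = (-8 + 1*(1 + 6*1*10))² = (-8 + 1*(1 + 60))² = (-8 + 1*61)² = (-8 + 61)² = 53² = 2809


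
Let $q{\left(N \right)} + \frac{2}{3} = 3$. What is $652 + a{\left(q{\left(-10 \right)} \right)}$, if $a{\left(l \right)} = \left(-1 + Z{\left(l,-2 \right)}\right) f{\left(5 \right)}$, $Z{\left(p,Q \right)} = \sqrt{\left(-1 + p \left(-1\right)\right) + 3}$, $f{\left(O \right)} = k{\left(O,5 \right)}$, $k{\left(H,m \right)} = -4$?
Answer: $656 - \frac{4 i \sqrt{3}}{3} \approx 656.0 - 2.3094 i$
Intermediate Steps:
$f{\left(O \right)} = -4$
$Z{\left(p,Q \right)} = \sqrt{2 - p}$ ($Z{\left(p,Q \right)} = \sqrt{\left(-1 - p\right) + 3} = \sqrt{2 - p}$)
$q{\left(N \right)} = \frac{7}{3}$ ($q{\left(N \right)} = - \frac{2}{3} + 3 = \frac{7}{3}$)
$a{\left(l \right)} = 4 - 4 \sqrt{2 - l}$ ($a{\left(l \right)} = \left(-1 + \sqrt{2 - l}\right) \left(-4\right) = 4 - 4 \sqrt{2 - l}$)
$652 + a{\left(q{\left(-10 \right)} \right)} = 652 + \left(4 - 4 \sqrt{2 - \frac{7}{3}}\right) = 652 + \left(4 - 4 \sqrt{- \frac{1}{3}}\right) = 652 + \left(4 - 4 \frac{i \sqrt{3}}{3}\right) = 652 + \left(4 - \frac{4 i \sqrt{3}}{3}\right) = 656 - \frac{4 i \sqrt{3}}{3}$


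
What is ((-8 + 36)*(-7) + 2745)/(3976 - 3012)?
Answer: 2549/964 ≈ 2.6442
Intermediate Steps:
((-8 + 36)*(-7) + 2745)/(3976 - 3012) = (28*(-7) + 2745)/964 = (-196 + 2745)*(1/964) = 2549*(1/964) = 2549/964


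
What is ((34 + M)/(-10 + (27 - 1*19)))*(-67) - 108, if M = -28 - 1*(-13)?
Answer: 1057/2 ≈ 528.50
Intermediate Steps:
M = -15 (M = -28 + 13 = -15)
((34 + M)/(-10 + (27 - 1*19)))*(-67) - 108 = ((34 - 15)/(-10 + (27 - 1*19)))*(-67) - 108 = (19/(-10 + (27 - 19)))*(-67) - 108 = (19/(-10 + 8))*(-67) - 108 = (19/(-2))*(-67) - 108 = (19*(-1/2))*(-67) - 108 = -19/2*(-67) - 108 = 1273/2 - 108 = 1057/2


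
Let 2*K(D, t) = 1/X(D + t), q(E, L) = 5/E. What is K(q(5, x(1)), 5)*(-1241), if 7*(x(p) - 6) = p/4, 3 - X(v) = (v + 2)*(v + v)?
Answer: 1241/186 ≈ 6.6720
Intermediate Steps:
X(v) = 3 - 2*v*(2 + v) (X(v) = 3 - (v + 2)*(v + v) = 3 - (2 + v)*2*v = 3 - 2*v*(2 + v))
x(p) = 6 + p/28 (x(p) = 6 + (p/4)/7 = 6 + p/28)
K(D, t) = 1/(2*(3 - 4*D - 4*t - 2*(D + t)**2)) (K(D, t) = 1/(2*(3 - 4*(D + t) - 2*(D + t)**2)) = 1/(2*(3 + (-4*D - 4*t) - 2*(D + t)**2)) = 1/(2*(3 - 4*D - 4*t - 2*(D + t)**2)))
K(q(5, x(1)), 5)*(-1241) = -1/(-6 + 4*(5/5 + 5)**2 + 8*(5/5) + 8*5)*(-1241) = -1/(-6 + 4*(5*(1/5) + 5)**2 + 8*(5*(1/5)) + 40)*(-1241) = -1/(-6 + 4*(1 + 5)**2 + 8*1 + 40)*(-1241) = -1/(-6 + 4*6**2 + 8 + 40)*(-1241) = -1/(-6 + 4*36 + 8 + 40)*(-1241) = -1/(-6 + 144 + 8 + 40)*(-1241) = -1/186*(-1241) = 1241/186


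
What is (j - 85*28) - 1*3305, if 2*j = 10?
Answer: -5680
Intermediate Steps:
j = 5 (j = (½)*10 = 5)
(j - 85*28) - 1*3305 = (5 - 85*28) - 1*3305 = (5 - 2380) - 3305 = -2375 - 3305 = -5680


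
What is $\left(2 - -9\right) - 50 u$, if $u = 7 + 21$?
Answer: $-1389$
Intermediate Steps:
$u = 28$
$\left(2 - -9\right) - 50 u = \left(2 - -9\right) - 1400 = \left(2 + 9\right) - 1400 = 11 - 1400 = -1389$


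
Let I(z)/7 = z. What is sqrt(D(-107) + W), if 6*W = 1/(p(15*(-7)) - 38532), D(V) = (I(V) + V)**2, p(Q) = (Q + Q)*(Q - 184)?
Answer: 53*sqrt(128072800533)/22158 ≈ 856.00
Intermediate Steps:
I(z) = 7*z
p(Q) = 2*Q*(-184 + Q) (p(Q) = (2*Q)*(-184 + Q) = 2*Q*(-184 + Q))
D(V) = 64*V**2 (D(V) = (7*V + V)**2 = (8*V)**2 = 64*V**2)
W = 1/132948 (W = 1/(6*(2*(15*(-7))*(-184 + 15*(-7)) - 38532)) = 1/(6*(2*(-105)*(-184 - 105) - 38532)) = 1/(6*(2*(-105)*(-289) - 38532)) = 1/(6*(60690 - 38532)) = (1/6)/22158 = (1/6)*(1/22158) = 1/132948 ≈ 7.5217e-6)
sqrt(D(-107) + W) = sqrt(64*(-107)**2 + 1/132948) = sqrt(64*11449 + 1/132948) = sqrt(732736 + 1/132948) = sqrt(97415785729/132948) = 53*sqrt(128072800533)/22158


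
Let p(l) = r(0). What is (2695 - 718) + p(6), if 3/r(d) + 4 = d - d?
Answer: 7905/4 ≈ 1976.3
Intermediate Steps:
r(d) = -3/4 (r(d) = 3/(-4 + (d - d)) = 3/(-4 + 0) = 3/(-4) = 3*(-1/4) = -3/4)
p(l) = -3/4
(2695 - 718) + p(6) = (2695 - 718) - 3/4 = 1977 - 3/4 = 7905/4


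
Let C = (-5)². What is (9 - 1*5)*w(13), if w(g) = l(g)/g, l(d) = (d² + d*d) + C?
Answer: 1452/13 ≈ 111.69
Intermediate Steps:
C = 25
l(d) = 25 + 2*d² (l(d) = (d² + d*d) + 25 = (d² + d²) + 25 = 2*d² + 25 = 25 + 2*d²)
w(g) = (25 + 2*g²)/g
(9 - 1*5)*w(13) = (9 - 1*5)*(2*13 + 25/13) = (9 - 5)*(26 + 25*(1/13)) = 4*(26 + 25/13) = 4*(363/13) = 1452/13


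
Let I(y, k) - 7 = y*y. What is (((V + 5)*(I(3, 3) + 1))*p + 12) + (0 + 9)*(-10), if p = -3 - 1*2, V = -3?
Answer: -248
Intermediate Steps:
I(y, k) = 7 + y² (I(y, k) = 7 + y*y = 7 + y²)
p = -5 (p = -3 - 2 = -5)
(((V + 5)*(I(3, 3) + 1))*p + 12) + (0 + 9)*(-10) = (((-3 + 5)*((7 + 3²) + 1))*(-5) + 12) + (0 + 9)*(-10) = ((2*((7 + 9) + 1))*(-5) + 12) + 9*(-10) = ((2*(16 + 1))*(-5) + 12) - 90 = ((2*17)*(-5) + 12) - 90 = (34*(-5) + 12) - 90 = (-170 + 12) - 90 = -158 - 90 = -248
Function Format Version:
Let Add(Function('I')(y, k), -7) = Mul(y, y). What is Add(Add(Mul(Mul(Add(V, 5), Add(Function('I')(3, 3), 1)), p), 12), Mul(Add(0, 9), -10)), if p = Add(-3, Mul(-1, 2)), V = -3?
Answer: -248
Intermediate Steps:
Function('I')(y, k) = Add(7, Pow(y, 2)) (Function('I')(y, k) = Add(7, Mul(y, y)) = Add(7, Pow(y, 2)))
p = -5 (p = Add(-3, -2) = -5)
Add(Add(Mul(Mul(Add(V, 5), Add(Function('I')(3, 3), 1)), p), 12), Mul(Add(0, 9), -10)) = Add(Add(Mul(Mul(Add(-3, 5), Add(Add(7, Pow(3, 2)), 1)), -5), 12), Mul(Add(0, 9), -10)) = Add(Add(Mul(Mul(2, Add(Add(7, 9), 1)), -5), 12), Mul(9, -10)) = Add(Add(Mul(Mul(2, Add(16, 1)), -5), 12), -90) = Add(Add(Mul(Mul(2, 17), -5), 12), -90) = Add(Add(Mul(34, -5), 12), -90) = Add(Add(-170, 12), -90) = Add(-158, -90) = -248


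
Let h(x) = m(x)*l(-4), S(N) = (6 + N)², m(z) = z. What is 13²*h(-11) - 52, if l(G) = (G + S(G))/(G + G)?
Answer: -52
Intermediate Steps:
l(G) = (G + (6 + G)²)/(2*G) (l(G) = (G + (6 + G)²)/(G + G) = (G + (6 + G)²)/((2*G)) = (G + (6 + G)²)*(1/(2*G)) = (G + (6 + G)²)/(2*G))
h(x) = 0 (h(x) = x*((½)*(-4 + (6 - 4)²)/(-4)) = x*((½)*(-¼)*(-4 + 2²)) = x*((½)*(-¼)*(-4 + 4)) = x*((½)*(-¼)*0) = x*0 = 0)
13²*h(-11) - 52 = 13²*0 - 52 = 169*0 - 52 = 0 - 52 = -52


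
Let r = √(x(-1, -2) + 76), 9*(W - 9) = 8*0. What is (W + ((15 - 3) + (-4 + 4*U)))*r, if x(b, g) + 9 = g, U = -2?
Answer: 9*√65 ≈ 72.560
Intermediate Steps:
x(b, g) = -9 + g
W = 9 (W = 9 + (8*0)/9 = 9 + (⅑)*0 = 9 + 0 = 9)
r = √65 (r = √((-9 - 2) + 76) = √(-11 + 76) = √65 ≈ 8.0623)
(W + ((15 - 3) + (-4 + 4*U)))*r = (9 + ((15 - 3) + (-4 + 4*(-2))))*√65 = (9 + (12 + (-4 - 8)))*√65 = (9 + (12 - 12))*√65 = (9 + 0)*√65 = 9*√65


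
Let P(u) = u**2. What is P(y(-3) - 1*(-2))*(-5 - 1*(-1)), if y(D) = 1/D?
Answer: -100/9 ≈ -11.111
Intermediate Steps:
P(y(-3) - 1*(-2))*(-5 - 1*(-1)) = (1/(-3) - 1*(-2))**2*(-5 - 1*(-1)) = (-1/3 + 2)**2*(-5 + 1) = (5/3)**2*(-4) = (25/9)*(-4) = -100/9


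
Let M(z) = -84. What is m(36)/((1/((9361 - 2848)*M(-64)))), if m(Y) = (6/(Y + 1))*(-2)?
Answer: 6565104/37 ≈ 1.7744e+5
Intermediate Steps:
m(Y) = -12/(1 + Y) (m(Y) = (6/(1 + Y))*(-2) = -12/(1 + Y))
m(36)/((1/((9361 - 2848)*M(-64)))) = (-12/(1 + 36))/((1/((9361 - 2848)*(-84)))) = (-12/37)/((-1/84/6513)) = (-12*1/37)/(((1/6513)*(-1/84))) = -12/(37*(-1/547092)) = -12/37*(-547092) = 6565104/37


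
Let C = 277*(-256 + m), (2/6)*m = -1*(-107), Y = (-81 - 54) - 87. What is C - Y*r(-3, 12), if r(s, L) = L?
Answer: 20669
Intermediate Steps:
Y = -222 (Y = -135 - 87 = -222)
m = 321 (m = 3*(-1*(-107)) = 3*107 = 321)
C = 18005 (C = 277*(-256 + 321) = 277*65 = 18005)
C - Y*r(-3, 12) = 18005 - (-222)*12 = 18005 - 1*(-2664) = 18005 + 2664 = 20669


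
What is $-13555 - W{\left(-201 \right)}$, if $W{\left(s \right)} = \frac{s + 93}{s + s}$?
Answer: $- \frac{908203}{67} \approx -13555.0$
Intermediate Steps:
$W{\left(s \right)} = \frac{93 + s}{2 s}$
$-13555 - W{\left(-201 \right)} = -13555 - \frac{93 - 201}{2 \left(-201\right)} = -13555 - \frac{1}{2} \left(- \frac{1}{201}\right) \left(-108\right) = -13555 - \frac{18}{67} = - \frac{908203}{67}$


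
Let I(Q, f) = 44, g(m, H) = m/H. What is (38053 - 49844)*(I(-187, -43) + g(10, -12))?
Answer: -3053869/6 ≈ -5.0898e+5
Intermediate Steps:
(38053 - 49844)*(I(-187, -43) + g(10, -12)) = (38053 - 49844)*(44 + 10/(-12)) = -11791*(44 + 10*(-1/12)) = -11791*(44 - 5/6) = -11791*259/6 = -3053869/6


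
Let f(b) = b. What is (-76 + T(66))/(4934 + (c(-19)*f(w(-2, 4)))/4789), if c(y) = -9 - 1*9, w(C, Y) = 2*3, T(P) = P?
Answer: -23945/11814409 ≈ -0.0020268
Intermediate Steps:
w(C, Y) = 6
c(y) = -18 (c(y) = -9 - 9 = -18)
(-76 + T(66))/(4934 + (c(-19)*f(w(-2, 4)))/4789) = (-76 + 66)/(4934 - 18*6/4789) = -10/(4934 - 108*1/4789) = -10/(4934 - 108/4789) = -10/23628818/4789 = -10*4789/23628818 = -23945/11814409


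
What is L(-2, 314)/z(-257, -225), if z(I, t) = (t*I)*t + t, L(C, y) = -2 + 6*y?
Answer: -941/6505425 ≈ -0.00014465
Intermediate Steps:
z(I, t) = t + I*t² (z(I, t) = (I*t)*t + t = I*t² + t = t + I*t²)
L(-2, 314)/z(-257, -225) = (-2 + 6*314)/((-225*(1 - 257*(-225)))) = (-2 + 1884)/((-225*(1 + 57825))) = 1882/((-225*57826)) = 1882/(-13010850) = 1882*(-1/13010850) = -941/6505425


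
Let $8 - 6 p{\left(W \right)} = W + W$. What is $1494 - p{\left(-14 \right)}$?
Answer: $1488$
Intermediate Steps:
$p{\left(W \right)} = \frac{4}{3} - \frac{W}{3}$ ($p{\left(W \right)} = \frac{4}{3} - \frac{W + W}{6} = \frac{4}{3} - \frac{2 W}{6} = \frac{4}{3} - \frac{W}{3}$)
$1494 - p{\left(-14 \right)} = 1494 - \left(\frac{4}{3} - - \frac{14}{3}\right) = 1494 - \left(\frac{4}{3} + \frac{14}{3}\right) = 1494 - 6 = 1488$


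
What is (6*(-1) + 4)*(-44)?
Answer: 88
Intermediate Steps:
(6*(-1) + 4)*(-44) = (-6 + 4)*(-44) = -2*(-44) = 88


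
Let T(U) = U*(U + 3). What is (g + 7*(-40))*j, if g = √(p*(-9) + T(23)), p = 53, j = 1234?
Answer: -331946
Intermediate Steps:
T(U) = U*(3 + U)
g = 11 (g = √(53*(-9) + 23*(3 + 23)) = √(-477 + 23*26) = √(-477 + 598) = √121 = 11)
(g + 7*(-40))*j = (11 + 7*(-40))*1234 = (11 - 280)*1234 = -269*1234 = -331946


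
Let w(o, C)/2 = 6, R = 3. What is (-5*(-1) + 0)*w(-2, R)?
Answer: 60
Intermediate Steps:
w(o, C) = 12 (w(o, C) = 2*6 = 12)
(-5*(-1) + 0)*w(-2, R) = (-5*(-1) + 0)*12 = (5 + 0)*12 = 5*12 = 60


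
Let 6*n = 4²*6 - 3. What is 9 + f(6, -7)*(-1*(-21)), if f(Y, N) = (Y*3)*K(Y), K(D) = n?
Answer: 5868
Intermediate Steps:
n = 31/2 (n = (4²*6 - 3)/6 = (16*6 - 3)/6 = (96 - 3)/6 = (⅙)*93 = 31/2 ≈ 15.500)
K(D) = 31/2
f(Y, N) = 93*Y/2 (f(Y, N) = (Y*3)*(31/2) = (3*Y)*(31/2) = 93*Y/2)
9 + f(6, -7)*(-1*(-21)) = 9 + ((93/2)*6)*(-1*(-21)) = 9 + 279*21 = 9 + 5859 = 5868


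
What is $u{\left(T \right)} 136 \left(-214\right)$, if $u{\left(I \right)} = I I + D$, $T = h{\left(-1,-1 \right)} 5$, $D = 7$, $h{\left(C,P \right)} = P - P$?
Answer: $-203728$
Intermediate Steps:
$h{\left(C,P \right)} = 0$
$T = 0$ ($T = 0 \cdot 5 = 0$)
$u{\left(I \right)} = 7 + I^{2}$ ($u{\left(I \right)} = I I + 7 = I^{2} + 7 = 7 + I^{2}$)
$u{\left(T \right)} 136 \left(-214\right) = \left(7 + 0^{2}\right) 136 \left(-214\right) = \left(7 + 0\right) 136 \left(-214\right) = 7 \cdot 136 \left(-214\right) = 952 \left(-214\right) = -203728$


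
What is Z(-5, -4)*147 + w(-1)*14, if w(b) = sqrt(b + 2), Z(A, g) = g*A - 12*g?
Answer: 10010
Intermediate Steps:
Z(A, g) = -12*g + A*g (Z(A, g) = A*g - 12*g = -12*g + A*g)
w(b) = sqrt(2 + b)
Z(-5, -4)*147 + w(-1)*14 = -4*(-12 - 5)*147 + sqrt(2 - 1)*14 = -4*(-17)*147 + sqrt(1)*14 = 68*147 + 1*14 = 9996 + 14 = 10010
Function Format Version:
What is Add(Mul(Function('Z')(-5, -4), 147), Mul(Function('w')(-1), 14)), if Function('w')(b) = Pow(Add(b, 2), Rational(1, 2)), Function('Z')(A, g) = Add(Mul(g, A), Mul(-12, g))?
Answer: 10010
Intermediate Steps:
Function('Z')(A, g) = Add(Mul(-12, g), Mul(A, g)) (Function('Z')(A, g) = Add(Mul(A, g), Mul(-12, g)) = Add(Mul(-12, g), Mul(A, g)))
Function('w')(b) = Pow(Add(2, b), Rational(1, 2))
Add(Mul(Function('Z')(-5, -4), 147), Mul(Function('w')(-1), 14)) = Add(Mul(Mul(-4, Add(-12, -5)), 147), Mul(Pow(Add(2, -1), Rational(1, 2)), 14)) = Add(Mul(Mul(-4, -17), 147), Mul(Pow(1, Rational(1, 2)), 14)) = Add(Mul(68, 147), Mul(1, 14)) = Add(9996, 14) = 10010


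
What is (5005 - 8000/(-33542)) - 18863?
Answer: -232408518/16771 ≈ -13858.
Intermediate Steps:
(5005 - 8000/(-33542)) - 18863 = (5005 - 8000*(-1/33542)) - 18863 = (5005 + 4000/16771) - 18863 = 83942855/16771 - 18863 = -232408518/16771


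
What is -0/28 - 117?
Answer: -117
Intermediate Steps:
-0/28 - 117 = -13*0 - 117 = 0 - 117 = -117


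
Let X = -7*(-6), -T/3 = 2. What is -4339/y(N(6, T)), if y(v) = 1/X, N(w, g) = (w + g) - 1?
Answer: -182238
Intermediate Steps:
T = -6 (T = -3*2 = -6)
X = 42
N(w, g) = -1 + g + w (N(w, g) = (g + w) - 1 = -1 + g + w)
y(v) = 1/42
-4339/y(N(6, T)) = -4339/1/42 = -4339*42 = -182238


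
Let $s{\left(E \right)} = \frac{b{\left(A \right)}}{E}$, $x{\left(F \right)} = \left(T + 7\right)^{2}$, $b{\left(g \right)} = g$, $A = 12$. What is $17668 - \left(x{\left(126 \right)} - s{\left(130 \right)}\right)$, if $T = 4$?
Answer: $\frac{1140561}{65} \approx 17547.0$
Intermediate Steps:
$x{\left(F \right)} = 121$ ($x{\left(F \right)} = \left(4 + 7\right)^{2} = 11^{2} = 121$)
$s{\left(E \right)} = \frac{12}{E}$
$17668 - \left(x{\left(126 \right)} - s{\left(130 \right)}\right) = 17668 - \left(121 - \frac{12}{130}\right) = 17668 - \left(121 - 12 \cdot \frac{1}{130}\right) = 17668 - \left(121 - \frac{6}{65}\right) = 17668 - \frac{7859}{65} = \frac{1140561}{65}$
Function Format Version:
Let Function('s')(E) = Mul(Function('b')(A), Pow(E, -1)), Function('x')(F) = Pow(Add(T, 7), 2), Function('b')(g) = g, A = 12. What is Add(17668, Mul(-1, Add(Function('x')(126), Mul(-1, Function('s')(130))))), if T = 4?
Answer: Rational(1140561, 65) ≈ 17547.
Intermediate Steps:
Function('x')(F) = 121 (Function('x')(F) = Pow(Add(4, 7), 2) = Pow(11, 2) = 121)
Function('s')(E) = Mul(12, Pow(E, -1))
Add(17668, Mul(-1, Add(Function('x')(126), Mul(-1, Function('s')(130))))) = Add(17668, Mul(-1, Add(121, Mul(-1, Mul(12, Pow(130, -1)))))) = Add(17668, Mul(-1, Add(121, Mul(-1, Mul(12, Rational(1, 130)))))) = Add(17668, Mul(-1, Add(121, Mul(-1, Rational(6, 65))))) = Add(17668, Mul(-1, Add(121, Rational(-6, 65)))) = Add(17668, Mul(-1, Rational(7859, 65))) = Add(17668, Rational(-7859, 65)) = Rational(1140561, 65)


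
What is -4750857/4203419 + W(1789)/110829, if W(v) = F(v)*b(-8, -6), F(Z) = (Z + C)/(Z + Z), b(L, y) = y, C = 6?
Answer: -313996563397244/277808278621313 ≈ -1.1303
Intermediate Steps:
F(Z) = (6 + Z)/(2*Z) (F(Z) = (Z + 6)/(Z + Z) = (6 + Z)/((2*Z)) = (6 + Z)*(1/(2*Z)) = (6 + Z)/(2*Z))
W(v) = -3*(6 + v)/v (W(v) = ((6 + v)/(2*v))*(-6) = -3*(6 + v)/v)
-4750857/4203419 + W(1789)/110829 = -4750857/4203419 + (-3 - 18/1789)/110829 = -4750857*1/4203419 + (-3 - 18*1/1789)*(1/110829) = -4750857/4203419 + (-3 - 18/1789)*(1/110829) = -4750857/4203419 - 5385/1789*1/110829 = -4750857/4203419 - 1795/66091027 = -313996563397244/277808278621313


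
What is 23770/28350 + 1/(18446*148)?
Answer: 6489231851/7739572680 ≈ 0.83845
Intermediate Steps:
23770/28350 + 1/(18446*148) = 23770*(1/28350) + (1/18446)*(1/148) = 2377/2835 + 1/2730008 = 6489231851/7739572680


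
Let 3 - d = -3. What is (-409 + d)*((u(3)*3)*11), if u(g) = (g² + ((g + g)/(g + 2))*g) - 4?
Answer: -571857/5 ≈ -1.1437e+5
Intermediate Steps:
d = 6 (d = 3 - 1*(-3) = 3 + 3 = 6)
u(g) = -4 + g² + 2*g²/(2 + g) (u(g) = (g² + ((2*g)/(2 + g))*g) - 4 = (g² + (2*g/(2 + g))*g) - 4 = (g² + 2*g²/(2 + g)) - 4 = -4 + g² + 2*g²/(2 + g))
(-409 + d)*((u(3)*3)*11) = (-409 + 6)*((((-8 + 3³ - 4*3 + 4*3²)/(2 + 3))*3)*11) = -403*((-8 + 27 - 12 + 4*9)/5)*3*11 = -403*((-8 + 27 - 12 + 36)/5)*3*11 = -403*((⅕)*43)*3*11 = -403*(43/5)*3*11 = -51987*11/5 = -403*1419/5 = -571857/5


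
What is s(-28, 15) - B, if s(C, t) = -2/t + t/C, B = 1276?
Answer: -536201/420 ≈ -1276.7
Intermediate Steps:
s(-28, 15) - B = (-2/15 + 15/(-28)) - 1*1276 = (-2*1/15 + 15*(-1/28)) - 1276 = (-2/15 - 15/28) - 1276 = -281/420 - 1276 = -536201/420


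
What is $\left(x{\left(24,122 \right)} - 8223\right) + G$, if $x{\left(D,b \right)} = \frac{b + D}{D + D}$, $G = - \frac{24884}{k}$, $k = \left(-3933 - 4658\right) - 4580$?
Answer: $- \frac{2597764493}{316104} \approx -8218.1$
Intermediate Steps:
$k = -13171$ ($k = -8591 - 4580 = -13171$)
$G = \frac{24884}{13171}$ ($G = - \frac{24884}{-13171} = \left(-24884\right) \left(- \frac{1}{13171}\right) = \frac{24884}{13171} \approx 1.8893$)
$x{\left(D,b \right)} = \frac{D + b}{2 D}$
$\left(x{\left(24,122 \right)} - 8223\right) + G = \left(\frac{24 + 122}{2 \cdot 24} - 8223\right) + \frac{24884}{13171} = \left(\frac{1}{2} \cdot \frac{1}{24} \cdot 146 - 8223\right) + \frac{24884}{13171} = \left(\frac{73}{24} - 8223\right) + \frac{24884}{13171} = - \frac{197279}{24} + \frac{24884}{13171} = - \frac{2597764493}{316104}$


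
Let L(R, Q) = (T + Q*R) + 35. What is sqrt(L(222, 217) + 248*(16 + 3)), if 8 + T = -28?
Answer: sqrt(52885) ≈ 229.97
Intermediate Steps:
T = -36 (T = -8 - 28 = -36)
L(R, Q) = -1 + Q*R (L(R, Q) = (-36 + Q*R) + 35 = -1 + Q*R)
sqrt(L(222, 217) + 248*(16 + 3)) = sqrt((-1 + 217*222) + 248*(16 + 3)) = sqrt((-1 + 48174) + 248*19) = sqrt(48173 + 4712) = sqrt(52885)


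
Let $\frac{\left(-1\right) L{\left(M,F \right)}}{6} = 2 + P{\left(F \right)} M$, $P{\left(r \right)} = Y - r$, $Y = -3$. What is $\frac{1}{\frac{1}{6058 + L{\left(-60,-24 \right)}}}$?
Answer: $13606$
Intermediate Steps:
$P{\left(r \right)} = -3 - r$
$L{\left(M,F \right)} = -12 - 6 M \left(-3 - F\right)$ ($L{\left(M,F \right)} = - 6 \left(2 + \left(-3 - F\right) M\right) = - 6 \left(2 + M \left(-3 - F\right)\right) = -12 - 6 M \left(-3 - F\right)$)
$\frac{1}{\frac{1}{6058 + L{\left(-60,-24 \right)}}} = \frac{1}{\frac{1}{6058 - \left(12 + 360 \left(3 - 24\right)\right)}} = \frac{1}{\frac{1}{6058 - \left(12 + 360 \left(-21\right)\right)}} = \frac{1}{\frac{1}{6058 + \left(-12 + 7560\right)}} = \frac{1}{\frac{1}{6058 + 7548}} = \frac{1}{\frac{1}{13606}} = 13606$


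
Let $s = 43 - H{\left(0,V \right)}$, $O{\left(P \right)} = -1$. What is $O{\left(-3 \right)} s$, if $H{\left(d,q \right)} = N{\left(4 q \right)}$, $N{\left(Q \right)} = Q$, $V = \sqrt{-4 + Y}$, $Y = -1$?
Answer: $-43 + 4 i \sqrt{5} \approx -43.0 + 8.9443 i$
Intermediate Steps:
$V = i \sqrt{5}$ ($V = \sqrt{-4 - 1} = \sqrt{-5} = i \sqrt{5} \approx 2.2361 i$)
$H{\left(d,q \right)} = 4 q$
$s = 43 - 4 i \sqrt{5} \approx 43.0 - 8.9443 i$
$O{\left(-3 \right)} s = - (43 - 4 i \sqrt{5}) = -43 + 4 i \sqrt{5}$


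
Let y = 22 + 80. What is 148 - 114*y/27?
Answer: -848/3 ≈ -282.67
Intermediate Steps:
y = 102
148 - 114*y/27 = 148 - 11628/27 = 148 - 114*34/9 = 148 - 1292/3 = -848/3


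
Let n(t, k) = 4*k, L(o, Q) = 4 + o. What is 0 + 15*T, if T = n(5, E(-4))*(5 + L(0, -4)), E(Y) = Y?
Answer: -2160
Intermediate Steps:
T = -144 (T = (4*(-4))*(5 + (4 + 0)) = -16*(5 + 4) = -16*9 = -144)
0 + 15*T = 0 + 15*(-144) = 0 - 2160 = -2160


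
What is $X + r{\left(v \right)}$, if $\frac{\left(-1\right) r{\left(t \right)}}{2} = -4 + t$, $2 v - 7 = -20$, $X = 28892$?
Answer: $28913$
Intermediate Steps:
$v = - \frac{13}{2}$ ($v = \frac{7}{2} + \frac{1}{2} \left(-20\right) = \frac{7}{2} - 10 = - \frac{13}{2} \approx -6.5$)
$r{\left(t \right)} = 8 - 2 t$ ($r{\left(t \right)} = - 2 \left(-4 + t\right) = 8 - 2 t$)
$X + r{\left(v \right)} = 28892 + \left(8 - -13\right) = 28892 + \left(8 + 13\right) = 28892 + 21 = 28913$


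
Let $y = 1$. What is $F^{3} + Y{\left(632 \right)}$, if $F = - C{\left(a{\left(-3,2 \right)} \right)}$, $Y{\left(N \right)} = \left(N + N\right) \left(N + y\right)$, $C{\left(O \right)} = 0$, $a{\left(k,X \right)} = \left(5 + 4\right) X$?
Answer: $800112$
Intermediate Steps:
$a{\left(k,X \right)} = 9 X$
$Y{\left(N \right)} = 2 N \left(1 + N\right)$ ($Y{\left(N \right)} = \left(N + N\right) \left(N + 1\right) = 2 N \left(1 + N\right)$)
$F = 0$ ($F = \left(-1\right) 0 = 0$)
$F^{3} + Y{\left(632 \right)} = 0^{3} + 2 \cdot 632 \left(1 + 632\right) = 0 + 2 \cdot 632 \cdot 633 = 0 + 800112 = 800112$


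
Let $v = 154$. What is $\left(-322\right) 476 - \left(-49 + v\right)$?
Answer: $-153377$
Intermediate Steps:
$\left(-322\right) 476 - \left(-49 + v\right) = \left(-322\right) 476 + \left(\left(60 - 11\right) - 154\right) = -153272 + \left(49 - 154\right) = -153272 - 105 = -153377$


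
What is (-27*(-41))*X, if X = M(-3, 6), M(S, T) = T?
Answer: 6642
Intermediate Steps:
X = 6
(-27*(-41))*X = -27*(-41)*6 = 1107*6 = 6642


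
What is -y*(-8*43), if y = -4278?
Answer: -1471632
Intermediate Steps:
-y*(-8*43) = -(-4278)*(-8*43) = -(-4278)*(-344) = -1*1471632 = -1471632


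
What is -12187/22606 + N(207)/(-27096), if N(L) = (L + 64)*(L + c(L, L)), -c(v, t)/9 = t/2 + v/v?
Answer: 1387789273/204177392 ≈ 6.7970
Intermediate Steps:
c(v, t) = -9 - 9*t/2 (c(v, t) = -9*(t/2 + v/v) = -9*(t*(1/2) + 1) = -9*(t/2 + 1) = -9*(1 + t/2) = -9 - 9*t/2)
N(L) = (-9 - 7*L/2)*(64 + L) (N(L) = (L + 64)*(L + (-9 - 9*L/2)) = (64 + L)*(-9 - 7*L/2) = (-9 - 7*L/2)*(64 + L))
-12187/22606 + N(207)/(-27096) = -12187/22606 + (-576 - 233*207 - 7/2*207**2)/(-27096) = -12187*1/22606 + (-576 - 48231 - 7/2*42849)*(-1/27096) = -12187/22606 + (-576 - 48231 - 299943/2)*(-1/27096) = -12187/22606 - 397557/2*(-1/27096) = -12187/22606 + 132519/18064 = 1387789273/204177392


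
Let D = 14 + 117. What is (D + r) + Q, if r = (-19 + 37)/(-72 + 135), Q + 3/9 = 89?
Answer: 4619/21 ≈ 219.95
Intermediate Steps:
Q = 266/3 (Q = -⅓ + 89 = 266/3 ≈ 88.667)
D = 131
r = 2/7 (r = 18/63 = 18*(1/63) = 2/7 ≈ 0.28571)
(D + r) + Q = (131 + 2/7) + 266/3 = 919/7 + 266/3 = 4619/21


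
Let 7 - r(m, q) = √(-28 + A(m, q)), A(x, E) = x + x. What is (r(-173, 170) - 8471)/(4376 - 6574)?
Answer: 4232/1099 + I*√374/2198 ≈ 3.8508 + 0.0087985*I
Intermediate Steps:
A(x, E) = 2*x
r(m, q) = 7 - √(-28 + 2*m)
(r(-173, 170) - 8471)/(4376 - 6574) = ((7 - √(-28 + 2*(-173))) - 8471)/(4376 - 6574) = ((7 - √(-28 - 346)) - 8471)/(-2198) = ((7 - √(-374)) - 8471)*(-1/2198) = ((7 - I*√374) - 8471)*(-1/2198) = (-8464 - I*√374)*(-1/2198) = 4232/1099 + I*√374/2198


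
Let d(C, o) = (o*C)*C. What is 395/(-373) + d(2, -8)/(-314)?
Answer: -56047/58561 ≈ -0.95707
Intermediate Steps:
d(C, o) = o*C**2 (d(C, o) = (C*o)*C = o*C**2)
395/(-373) + d(2, -8)/(-314) = 395/(-373) - 8*2**2/(-314) = 395*(-1/373) - 8*4*(-1/314) = -395/373 - 32*(-1/314) = -395/373 + 16/157 = -56047/58561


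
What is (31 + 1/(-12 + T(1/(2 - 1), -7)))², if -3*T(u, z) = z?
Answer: 802816/841 ≈ 954.60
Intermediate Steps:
T(u, z) = -z/3
(31 + 1/(-12 + T(1/(2 - 1), -7)))² = (31 + 1/(-12 - ⅓*(-7)))² = (31 + 1/(-12 + 7/3))² = (31 + 1/(-29/3))² = (31 - 3/29)² = (896/29)² = 802816/841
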